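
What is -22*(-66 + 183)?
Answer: -2574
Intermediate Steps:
-22*(-66 + 183) = -22*117 = -2574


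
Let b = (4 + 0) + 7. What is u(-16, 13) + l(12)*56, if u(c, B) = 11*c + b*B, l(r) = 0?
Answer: -33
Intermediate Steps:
b = 11 (b = 4 + 7 = 11)
u(c, B) = 11*B + 11*c (u(c, B) = 11*c + 11*B = 11*B + 11*c)
u(-16, 13) + l(12)*56 = (11*13 + 11*(-16)) + 0*56 = (143 - 176) + 0 = -33 + 0 = -33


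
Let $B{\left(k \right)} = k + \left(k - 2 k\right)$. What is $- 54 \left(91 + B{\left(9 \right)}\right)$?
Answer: $-4914$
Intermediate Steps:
$B{\left(k \right)} = 0$ ($B{\left(k \right)} = k - k = 0$)
$- 54 \left(91 + B{\left(9 \right)}\right) = - 54 \left(91 + 0\right) = \left(-54\right) 91 = -4914$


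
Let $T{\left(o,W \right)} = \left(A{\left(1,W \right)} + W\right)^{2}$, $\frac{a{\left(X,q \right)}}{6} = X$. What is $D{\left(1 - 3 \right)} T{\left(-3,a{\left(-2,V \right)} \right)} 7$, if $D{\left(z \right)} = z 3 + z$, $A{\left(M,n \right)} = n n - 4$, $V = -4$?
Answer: $-917504$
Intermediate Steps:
$a{\left(X,q \right)} = 6 X$
$A{\left(M,n \right)} = -4 + n^{2}$ ($A{\left(M,n \right)} = n^{2} - 4 = -4 + n^{2}$)
$T{\left(o,W \right)} = \left(-4 + W + W^{2}\right)^{2}$ ($T{\left(o,W \right)} = \left(\left(-4 + W^{2}\right) + W\right)^{2} = \left(-4 + W + W^{2}\right)^{2}$)
$D{\left(z \right)} = 4 z$ ($D{\left(z \right)} = 3 z + z = 4 z$)
$D{\left(1 - 3 \right)} T{\left(-3,a{\left(-2,V \right)} \right)} 7 = 4 \left(1 - 3\right) \left(-4 + 6 \left(-2\right) + \left(6 \left(-2\right)\right)^{2}\right)^{2} \cdot 7 = 4 \left(-2\right) \left(-4 - 12 + \left(-12\right)^{2}\right)^{2} \cdot 7 = - 8 \left(-4 - 12 + 144\right)^{2} \cdot 7 = - 8 \cdot 128^{2} \cdot 7 = \left(-8\right) 16384 \cdot 7 = \left(-131072\right) 7 = -917504$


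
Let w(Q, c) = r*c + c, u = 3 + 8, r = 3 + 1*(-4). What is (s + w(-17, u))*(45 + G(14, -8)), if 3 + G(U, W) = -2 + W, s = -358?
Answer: -11456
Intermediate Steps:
r = -1 (r = 3 - 4 = -1)
u = 11
G(U, W) = -5 + W (G(U, W) = -3 + (-2 + W) = -5 + W)
w(Q, c) = 0 (w(Q, c) = -c + c = 0)
(s + w(-17, u))*(45 + G(14, -8)) = (-358 + 0)*(45 + (-5 - 8)) = -358*(45 - 13) = -358*32 = -11456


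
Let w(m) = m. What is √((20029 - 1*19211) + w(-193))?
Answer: 25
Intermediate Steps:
√((20029 - 1*19211) + w(-193)) = √((20029 - 1*19211) - 193) = √((20029 - 19211) - 193) = √(818 - 193) = √625 = 25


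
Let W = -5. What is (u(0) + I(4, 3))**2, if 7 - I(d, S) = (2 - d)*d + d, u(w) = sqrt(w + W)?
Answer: (11 + I*sqrt(5))**2 ≈ 116.0 + 49.193*I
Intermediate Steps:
u(w) = sqrt(-5 + w) (u(w) = sqrt(w - 5) = sqrt(-5 + w))
I(d, S) = 7 - d - d*(2 - d) (I(d, S) = 7 - ((2 - d)*d + d) = 7 - (d*(2 - d) + d) = 7 - (d + d*(2 - d)) = 7 + (-d - d*(2 - d)) = 7 - d - d*(2 - d))
(u(0) + I(4, 3))**2 = (sqrt(-5 + 0) + (7 + 4**2 - 3*4))**2 = (sqrt(-5) + (7 + 16 - 12))**2 = (I*sqrt(5) + 11)**2 = (11 + I*sqrt(5))**2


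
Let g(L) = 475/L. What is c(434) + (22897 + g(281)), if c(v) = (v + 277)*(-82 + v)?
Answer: 76760964/281 ≈ 2.7317e+5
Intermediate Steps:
c(v) = (-82 + v)*(277 + v) (c(v) = (277 + v)*(-82 + v) = (-82 + v)*(277 + v))
c(434) + (22897 + g(281)) = (-22714 + 434² + 195*434) + (22897 + 475/281) = (-22714 + 188356 + 84630) + (22897 + 475*(1/281)) = 250272 + (22897 + 475/281) = 250272 + 6434532/281 = 76760964/281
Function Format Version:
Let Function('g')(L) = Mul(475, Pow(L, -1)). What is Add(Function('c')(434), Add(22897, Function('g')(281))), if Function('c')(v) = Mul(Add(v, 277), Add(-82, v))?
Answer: Rational(76760964, 281) ≈ 2.7317e+5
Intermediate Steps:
Function('c')(v) = Mul(Add(-82, v), Add(277, v)) (Function('c')(v) = Mul(Add(277, v), Add(-82, v)) = Mul(Add(-82, v), Add(277, v)))
Add(Function('c')(434), Add(22897, Function('g')(281))) = Add(Add(-22714, Pow(434, 2), Mul(195, 434)), Add(22897, Mul(475, Pow(281, -1)))) = Add(Add(-22714, 188356, 84630), Add(22897, Mul(475, Rational(1, 281)))) = Add(250272, Add(22897, Rational(475, 281))) = Add(250272, Rational(6434532, 281)) = Rational(76760964, 281)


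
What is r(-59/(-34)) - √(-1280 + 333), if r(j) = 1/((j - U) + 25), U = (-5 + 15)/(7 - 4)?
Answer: 102/2387 - I*√947 ≈ 0.042731 - 30.773*I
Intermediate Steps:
U = 10/3 ≈ 3.3333
r(j) = 1/(65/3 + j) (r(j) = 1/((j - 1*10/3) + 25) = 1/((j - 10/3) + 25) = 1/((-10/3 + j) + 25) = 1/(65/3 + j))
r(-59/(-34)) - √(-1280 + 333) = 3/(65 + 3*(-59/(-34))) - √(-1280 + 333) = 3/(65 + 3*(-59*(-1/34))) - √(-947) = 3/(65 + 3*(59/34)) - I*√947 = 3/(65 + 177/34) - I*√947 = 3/(2387/34) - I*√947 = 3*(34/2387) - I*√947 = 102/2387 - I*√947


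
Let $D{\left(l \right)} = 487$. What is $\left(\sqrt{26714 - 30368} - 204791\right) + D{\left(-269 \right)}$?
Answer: $-204304 + 3 i \sqrt{406} \approx -2.043 \cdot 10^{5} + 60.448 i$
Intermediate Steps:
$\left(\sqrt{26714 - 30368} - 204791\right) + D{\left(-269 \right)} = \left(\sqrt{26714 - 30368} - 204791\right) + 487 = \left(\sqrt{-3654} - 204791\right) + 487 = \left(3 i \sqrt{406} - 204791\right) + 487 = \left(-204791 + 3 i \sqrt{406}\right) + 487 = -204304 + 3 i \sqrt{406}$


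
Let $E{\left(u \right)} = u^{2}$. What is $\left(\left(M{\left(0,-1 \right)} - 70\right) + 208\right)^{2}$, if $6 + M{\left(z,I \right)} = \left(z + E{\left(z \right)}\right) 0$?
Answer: $17424$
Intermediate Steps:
$M{\left(z,I \right)} = -6$ ($M{\left(z,I \right)} = -6 + \left(z + z^{2}\right) 0 = -6 + 0 = -6$)
$\left(\left(M{\left(0,-1 \right)} - 70\right) + 208\right)^{2} = \left(\left(-6 - 70\right) + 208\right)^{2} = \left(-76 + 208\right)^{2} = 132^{2} = 17424$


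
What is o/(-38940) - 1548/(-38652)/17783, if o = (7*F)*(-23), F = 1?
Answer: 9226949183/2230445934420 ≈ 0.0041368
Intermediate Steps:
o = -161 (o = (7*1)*(-23) = 7*(-23) = -161)
o/(-38940) - 1548/(-38652)/17783 = -161/(-38940) - 1548/(-38652)/17783 = -161*(-1/38940) - 1548*(-1/38652)*(1/17783) = 161/38940 + (129/3221)*(1/17783) = 161/38940 + 129/57279043 = 9226949183/2230445934420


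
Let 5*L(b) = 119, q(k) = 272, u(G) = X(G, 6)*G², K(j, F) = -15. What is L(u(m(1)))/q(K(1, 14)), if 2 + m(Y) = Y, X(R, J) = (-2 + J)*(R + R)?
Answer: 7/80 ≈ 0.087500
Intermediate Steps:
X(R, J) = 2*R*(-2 + J) (X(R, J) = (-2 + J)*(2*R) = 2*R*(-2 + J))
m(Y) = -2 + Y
u(G) = 8*G³ (u(G) = (2*G*(-2 + 6))*G² = (2*G*4)*G² = (8*G)*G² = 8*G³)
L(b) = 119/5 (L(b) = (⅕)*119 = 119/5)
L(u(m(1)))/q(K(1, 14)) = (119/5)/272 = (119/5)*(1/272) = 7/80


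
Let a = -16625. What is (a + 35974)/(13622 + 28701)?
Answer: 19349/42323 ≈ 0.45717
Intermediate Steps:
(a + 35974)/(13622 + 28701) = (-16625 + 35974)/(13622 + 28701) = 19349/42323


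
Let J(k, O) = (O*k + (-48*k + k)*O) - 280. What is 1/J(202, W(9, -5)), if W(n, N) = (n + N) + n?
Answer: -1/121076 ≈ -8.2593e-6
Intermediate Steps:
W(n, N) = N + 2*n (W(n, N) = (N + n) + n = N + 2*n)
J(k, O) = -280 - 46*O*k (J(k, O) = (O*k + (-47*k)*O) - 280 = (O*k - 47*O*k) - 280 = -46*O*k - 280 = -280 - 46*O*k)
1/J(202, W(9, -5)) = 1/(-280 - 46*(-5 + 2*9)*202) = 1/(-280 - 46*(-5 + 18)*202) = 1/(-280 - 46*13*202) = 1/(-280 - 120796) = 1/(-121076) = -1/121076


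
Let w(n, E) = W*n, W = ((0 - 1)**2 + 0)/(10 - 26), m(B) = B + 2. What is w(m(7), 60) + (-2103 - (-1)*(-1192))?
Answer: -52729/16 ≈ -3295.6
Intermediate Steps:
m(B) = 2 + B
W = -1/16 (W = ((-1)**2 + 0)/(-16) = (1 + 0)*(-1/16) = 1*(-1/16) = -1/16 ≈ -0.062500)
w(n, E) = -n/16
w(m(7), 60) + (-2103 - (-1)*(-1192)) = -(2 + 7)/16 + (-2103 - (-1)*(-1192)) = -1/16*9 + (-2103 - 1*1192) = -9/16 + (-2103 - 1192) = -9/16 - 3295 = -52729/16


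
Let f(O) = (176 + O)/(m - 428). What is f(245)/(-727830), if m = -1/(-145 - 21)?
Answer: 34943/25855069005 ≈ 1.3515e-6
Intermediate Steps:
m = 1/166 (m = -1/(-166) = -1*(-1/166) = 1/166 ≈ 0.0060241)
f(O) = -29216/71047 - 166*O/71047 (f(O) = (176 + O)/(1/166 - 428) = (176 + O)/(-71047/166) = (176 + O)*(-166/71047) = -29216/71047 - 166*O/71047)
f(245)/(-727830) = (-29216/71047 - 166/71047*245)/(-727830) = (-29216/71047 - 40670/71047)*(-1/727830) = -69886/71047*(-1/727830) = 34943/25855069005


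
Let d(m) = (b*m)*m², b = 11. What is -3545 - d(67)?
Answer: -3311938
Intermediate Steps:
d(m) = 11*m³ (d(m) = (11*m)*m² = 11*m³)
-3545 - d(67) = -3545 - 11*67³ = -3545 - 11*300763 = -3545 - 1*3308393 = -3545 - 3308393 = -3311938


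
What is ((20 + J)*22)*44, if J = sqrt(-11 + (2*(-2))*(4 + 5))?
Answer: 19360 + 968*I*sqrt(47) ≈ 19360.0 + 6636.3*I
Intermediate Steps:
J = I*sqrt(47) (J = sqrt(-11 - 4*9) = sqrt(-11 - 36) = sqrt(-47) = I*sqrt(47) ≈ 6.8557*I)
((20 + J)*22)*44 = ((20 + I*sqrt(47))*22)*44 = (440 + 22*I*sqrt(47))*44 = 19360 + 968*I*sqrt(47)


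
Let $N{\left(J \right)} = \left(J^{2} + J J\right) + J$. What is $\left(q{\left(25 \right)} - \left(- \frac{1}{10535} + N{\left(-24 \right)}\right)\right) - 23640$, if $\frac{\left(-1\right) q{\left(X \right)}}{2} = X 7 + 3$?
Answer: $- \frac{264681339}{10535} \approx -25124.0$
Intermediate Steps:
$N{\left(J \right)} = J + 2 J^{2}$ ($N{\left(J \right)} = \left(J^{2} + J^{2}\right) + J = 2 J^{2} + J = J + 2 J^{2}$)
$q{\left(X \right)} = -6 - 14 X$ ($q{\left(X \right)} = - 2 \left(X 7 + 3\right) = - 2 \left(7 X + 3\right) = - 2 \left(3 + 7 X\right) = -6 - 14 X$)
$\left(q{\left(25 \right)} - \left(- \frac{1}{10535} + N{\left(-24 \right)}\right)\right) - 23640 = \left(\left(-6 - 350\right) + \left(\frac{1}{10535} - - 24 \left(1 + 2 \left(-24\right)\right)\right)\right) - 23640 = \left(\left(-6 - 350\right) + \left(\frac{1}{10535} - - 24 \left(1 - 48\right)\right)\right) - 23640 = \left(-356 + \left(\frac{1}{10535} - \left(-24\right) \left(-47\right)\right)\right) - 23640 = \left(-356 + \left(\frac{1}{10535} - 1128\right)\right) - 23640 = \left(-356 - \frac{11883479}{10535}\right) - 23640 = - \frac{15633939}{10535} - 23640 = - \frac{264681339}{10535}$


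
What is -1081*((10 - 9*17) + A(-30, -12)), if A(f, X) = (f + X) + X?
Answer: 212957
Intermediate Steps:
A(f, X) = f + 2*X (A(f, X) = (X + f) + X = f + 2*X)
-1081*((10 - 9*17) + A(-30, -12)) = -1081*((10 - 9*17) + (-30 + 2*(-12))) = -1081*((10 - 153) + (-30 - 24)) = -1081*(-143 - 54) = -1081*(-197) = 212957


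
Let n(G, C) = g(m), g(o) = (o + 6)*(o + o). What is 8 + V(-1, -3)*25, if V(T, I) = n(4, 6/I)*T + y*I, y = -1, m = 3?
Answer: -1267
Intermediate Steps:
g(o) = 2*o*(6 + o) (g(o) = (6 + o)*(2*o) = 2*o*(6 + o))
n(G, C) = 54 (n(G, C) = 2*3*(6 + 3) = 2*3*9 = 54)
V(T, I) = -I + 54*T (V(T, I) = 54*T - I = -I + 54*T)
8 + V(-1, -3)*25 = 8 + (-1*(-3) + 54*(-1))*25 = 8 + (3 - 54)*25 = 8 - 51*25 = 8 - 1275 = -1267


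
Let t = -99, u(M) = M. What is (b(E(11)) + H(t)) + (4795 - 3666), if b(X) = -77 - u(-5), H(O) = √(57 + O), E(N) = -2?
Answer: 1057 + I*√42 ≈ 1057.0 + 6.4807*I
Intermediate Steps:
b(X) = -72 (b(X) = -77 - 1*(-5) = -77 + 5 = -72)
(b(E(11)) + H(t)) + (4795 - 3666) = (-72 + √(57 - 99)) + (4795 - 3666) = (-72 + √(-42)) + 1129 = (-72 + I*√42) + 1129 = 1057 + I*√42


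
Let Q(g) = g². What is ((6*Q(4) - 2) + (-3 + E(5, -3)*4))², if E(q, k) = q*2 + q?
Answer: 22801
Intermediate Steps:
E(q, k) = 3*q (E(q, k) = 2*q + q = 3*q)
((6*Q(4) - 2) + (-3 + E(5, -3)*4))² = ((6*4² - 2) + (-3 + (3*5)*4))² = ((6*16 - 2) + (-3 + 15*4))² = ((96 - 2) + (-3 + 60))² = (94 + 57)² = 151² = 22801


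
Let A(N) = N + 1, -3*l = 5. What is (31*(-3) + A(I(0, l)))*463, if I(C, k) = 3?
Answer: -41207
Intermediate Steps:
l = -5/3 (l = -⅓*5 = -5/3 ≈ -1.6667)
A(N) = 1 + N
(31*(-3) + A(I(0, l)))*463 = (31*(-3) + (1 + 3))*463 = (-93 + 4)*463 = -89*463 = -41207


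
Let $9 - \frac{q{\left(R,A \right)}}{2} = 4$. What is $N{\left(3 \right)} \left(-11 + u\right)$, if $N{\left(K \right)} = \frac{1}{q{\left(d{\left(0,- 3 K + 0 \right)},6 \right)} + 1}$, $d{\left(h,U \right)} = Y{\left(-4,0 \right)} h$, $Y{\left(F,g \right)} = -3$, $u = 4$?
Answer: $- \frac{7}{11} \approx -0.63636$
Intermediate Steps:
$d{\left(h,U \right)} = - 3 h$
$q{\left(R,A \right)} = 10$ ($q{\left(R,A \right)} = 18 - 8 = 10$)
$N{\left(K \right)} = \frac{1}{11}$ ($N{\left(K \right)} = \frac{1}{10 + 1} = \frac{1}{11}$)
$N{\left(3 \right)} \left(-11 + u\right) = \frac{-11 + 4}{11} = \frac{1}{11} \left(-7\right) = - \frac{7}{11}$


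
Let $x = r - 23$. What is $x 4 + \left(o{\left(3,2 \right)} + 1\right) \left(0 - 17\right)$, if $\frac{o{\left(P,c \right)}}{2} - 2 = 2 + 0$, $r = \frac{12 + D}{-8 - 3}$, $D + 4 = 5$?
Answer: $- \frac{2747}{11} \approx -249.73$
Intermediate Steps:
$D = 1$ ($D = -4 + 5 = 1$)
$r = - \frac{13}{11}$ ($r = \frac{12 + 1}{-8 - 3} = \frac{13}{-11} = 13 \left(- \frac{1}{11}\right) = - \frac{13}{11} \approx -1.1818$)
$o{\left(P,c \right)} = 8$ ($o{\left(P,c \right)} = 4 + 2 \left(2 + 0\right) = 4 + 2 \cdot 2 = 4 + 4 = 8$)
$x = - \frac{266}{11}$ ($x = - \frac{13}{11} - 23 = - \frac{266}{11} \approx -24.182$)
$x 4 + \left(o{\left(3,2 \right)} + 1\right) \left(0 - 17\right) = \left(- \frac{266}{11}\right) 4 + \left(8 + 1\right) \left(0 - 17\right) = - \frac{1064}{11} + 9 \left(-17\right) = - \frac{1064}{11} - 153 = - \frac{2747}{11}$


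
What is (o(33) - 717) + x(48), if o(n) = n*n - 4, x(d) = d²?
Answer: 2672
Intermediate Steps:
o(n) = -4 + n² (o(n) = n² - 4 = -4 + n²)
(o(33) - 717) + x(48) = ((-4 + 33²) - 717) + 48² = ((-4 + 1089) - 717) + 2304 = (1085 - 717) + 2304 = 368 + 2304 = 2672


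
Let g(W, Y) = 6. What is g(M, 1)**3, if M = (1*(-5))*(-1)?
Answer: 216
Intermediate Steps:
M = 5 (M = -5*(-1) = 5)
g(M, 1)**3 = 6**3 = 216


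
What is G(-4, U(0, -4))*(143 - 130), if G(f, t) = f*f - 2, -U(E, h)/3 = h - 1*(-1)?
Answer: 182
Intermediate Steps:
U(E, h) = -3 - 3*h (U(E, h) = -3*(h - 1*(-1)) = -3*(h + 1) = -3*(1 + h) = -3 - 3*h)
G(f, t) = -2 + f² (G(f, t) = f² - 2 = -2 + f²)
G(-4, U(0, -4))*(143 - 130) = (-2 + (-4)²)*(143 - 130) = (-2 + 16)*13 = 14*13 = 182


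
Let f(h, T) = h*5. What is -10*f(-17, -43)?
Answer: 850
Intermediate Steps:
f(h, T) = 5*h
-10*f(-17, -43) = -50*(-17) = -10*(-85) = 850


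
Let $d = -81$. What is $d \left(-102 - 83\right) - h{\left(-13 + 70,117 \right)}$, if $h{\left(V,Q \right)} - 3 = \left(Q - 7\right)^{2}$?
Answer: $2882$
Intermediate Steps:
$h{\left(V,Q \right)} = 3 + \left(-7 + Q\right)^{2}$ ($h{\left(V,Q \right)} = 3 + \left(Q - 7\right)^{2} = 3 + \left(-7 + Q\right)^{2}$)
$d \left(-102 - 83\right) - h{\left(-13 + 70,117 \right)} = - 81 \left(-102 - 83\right) - \left(3 + \left(-7 + 117\right)^{2}\right) = \left(-81\right) \left(-185\right) - \left(3 + 110^{2}\right) = 14985 - \left(3 + 12100\right) = 14985 - 12103 = 2882$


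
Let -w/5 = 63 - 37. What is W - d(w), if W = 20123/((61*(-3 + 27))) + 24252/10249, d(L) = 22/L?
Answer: 15878510971/975294840 ≈ 16.281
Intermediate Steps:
w = -130 (w = -5*(63 - 37) = -5*26 = -130)
W = 241745555/15004536 (W = 20123/((61*24)) + 24252*(1/10249) = 20123/1464 + 24252/10249 = 241745555/15004536 ≈ 16.112)
W - d(w) = 241745555/15004536 - 22/(-130) = 241745555/15004536 - 22*(-1)/130 = 241745555/15004536 - 1*(-11/65) = 241745555/15004536 + 11/65 = 15878510971/975294840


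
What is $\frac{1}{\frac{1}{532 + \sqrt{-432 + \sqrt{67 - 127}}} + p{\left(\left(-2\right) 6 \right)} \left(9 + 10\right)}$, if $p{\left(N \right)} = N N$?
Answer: $\frac{1}{2736 + \frac{1}{532 + \sqrt{-432 + 2 i \sqrt{15}}}} \approx 0.0003655 + 7.0 \cdot 10^{-12} i$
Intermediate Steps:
$p{\left(N \right)} = N^{2}$
$\frac{1}{\frac{1}{532 + \sqrt{-432 + \sqrt{67 - 127}}} + p{\left(\left(-2\right) 6 \right)} \left(9 + 10\right)} = \frac{1}{\frac{1}{532 + \sqrt{-432 + \sqrt{67 - 127}}} + \left(\left(-2\right) 6\right)^{2} \left(9 + 10\right)} = \frac{1}{\frac{1}{532 + \sqrt{-432 + \sqrt{-60}}} + \left(-12\right)^{2} \cdot 19} = \frac{1}{\frac{1}{532 + \sqrt{-432 + 2 i \sqrt{15}}} + 144 \cdot 19} = \frac{1}{\frac{1}{532 + \sqrt{-432 + 2 i \sqrt{15}}} + 2736} = \frac{1}{2736 + \frac{1}{532 + \sqrt{-432 + 2 i \sqrt{15}}}}$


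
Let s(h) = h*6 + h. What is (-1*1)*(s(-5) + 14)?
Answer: 21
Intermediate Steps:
s(h) = 7*h (s(h) = 6*h + h = 7*h)
(-1*1)*(s(-5) + 14) = (-1*1)*(7*(-5) + 14) = -(-35 + 14) = -1*(-21) = 21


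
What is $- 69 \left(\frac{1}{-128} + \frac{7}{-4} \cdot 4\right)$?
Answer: $\frac{61893}{128} \approx 483.54$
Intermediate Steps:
$- 69 \left(\frac{1}{-128} + \frac{7}{-4} \cdot 4\right) = - 69 \left(- \frac{1}{128} + 7 \left(- \frac{1}{4}\right) 4\right) = - 69 \left(- \frac{1}{128} - 7\right) = \left(-69\right) \left(- \frac{897}{128}\right) = \frac{61893}{128}$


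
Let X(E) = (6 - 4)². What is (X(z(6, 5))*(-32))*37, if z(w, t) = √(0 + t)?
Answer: -4736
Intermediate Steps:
z(w, t) = √t
X(E) = 4 (X(E) = 2² = 4)
(X(z(6, 5))*(-32))*37 = (4*(-32))*37 = -128*37 = -4736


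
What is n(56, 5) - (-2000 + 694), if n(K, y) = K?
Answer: 1362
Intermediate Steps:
n(56, 5) - (-2000 + 694) = 56 - (-2000 + 694) = 56 - 1*(-1306) = 56 + 1306 = 1362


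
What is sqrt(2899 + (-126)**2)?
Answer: 5*sqrt(751) ≈ 137.02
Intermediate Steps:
sqrt(2899 + (-126)**2) = sqrt(2899 + 15876) = sqrt(18775) = 5*sqrt(751)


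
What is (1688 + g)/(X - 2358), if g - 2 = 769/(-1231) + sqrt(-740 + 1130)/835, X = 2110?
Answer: -2079621/305288 - sqrt(390)/207080 ≈ -6.8121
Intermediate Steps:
g = 1693/1231 + sqrt(390)/835 (g = 2 + (769/(-1231) + sqrt(-740 + 1130)/835) = 2 + (769*(-1/1231) + sqrt(390)*(1/835)) = 2 + (-769/1231 + sqrt(390)/835) = 1693/1231 + sqrt(390)/835 ≈ 1.3990)
(1688 + g)/(X - 2358) = (1688 + (1693/1231 + sqrt(390)/835))/(2110 - 2358) = (2079621/1231 + sqrt(390)/835)/(-248) = (2079621/1231 + sqrt(390)/835)*(-1/248) = -2079621/305288 - sqrt(390)/207080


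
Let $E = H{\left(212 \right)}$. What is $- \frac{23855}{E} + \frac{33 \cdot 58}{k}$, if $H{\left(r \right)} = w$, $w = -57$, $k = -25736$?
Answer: $\frac{306911591}{733476} \approx 418.43$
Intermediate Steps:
$H{\left(r \right)} = -57$
$E = -57$
$- \frac{23855}{E} + \frac{33 \cdot 58}{k} = - \frac{23855}{-57} + \frac{33 \cdot 58}{-25736} = \left(-23855\right) \left(- \frac{1}{57}\right) + 1914 \left(- \frac{1}{25736}\right) = \frac{23855}{57} - \frac{957}{12868} = \frac{306911591}{733476}$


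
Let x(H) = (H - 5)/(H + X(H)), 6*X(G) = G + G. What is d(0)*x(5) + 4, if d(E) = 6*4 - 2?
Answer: 4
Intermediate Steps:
X(G) = G/3 (X(G) = (G + G)/6 = (2*G)/6 = G/3)
d(E) = 22 (d(E) = 24 - 2 = 22)
x(H) = 3*(-5 + H)/(4*H) (x(H) = (H - 5)/(H + H/3) = (-5 + H)/((4*H/3)) = (-5 + H)*(3/(4*H)) = 3*(-5 + H)/(4*H))
d(0)*x(5) + 4 = 22*((¾)*(-5 + 5)/5) + 4 = 22*((¾)*(⅕)*0) + 4 = 22*0 + 4 = 0 + 4 = 4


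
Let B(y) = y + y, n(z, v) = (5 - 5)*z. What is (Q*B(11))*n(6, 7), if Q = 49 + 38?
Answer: 0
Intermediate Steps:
n(z, v) = 0 (n(z, v) = 0*z = 0)
Q = 87
B(y) = 2*y
(Q*B(11))*n(6, 7) = (87*(2*11))*0 = (87*22)*0 = 1914*0 = 0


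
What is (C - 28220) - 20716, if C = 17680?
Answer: -31256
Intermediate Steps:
(C - 28220) - 20716 = (17680 - 28220) - 20716 = -10540 - 20716 = -31256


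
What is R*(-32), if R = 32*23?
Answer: -23552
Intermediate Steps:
R = 736
R*(-32) = 736*(-32) = -23552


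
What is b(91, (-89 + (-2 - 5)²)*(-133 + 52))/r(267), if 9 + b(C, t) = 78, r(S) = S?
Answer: 23/89 ≈ 0.25843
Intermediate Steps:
b(C, t) = 69 (b(C, t) = -9 + 78 = 69)
b(91, (-89 + (-2 - 5)²)*(-133 + 52))/r(267) = 69/267 = 69*(1/267) = 23/89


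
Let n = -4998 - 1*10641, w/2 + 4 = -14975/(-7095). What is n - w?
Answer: -22186379/1419 ≈ -15635.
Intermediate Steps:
w = -5362/1419 (w = -8 + 2*(-14975/(-7095)) = -8 + 2*(-14975*(-1/7095)) = -8 + 2*(2995/1419) = -8 + 5990/1419 = -5362/1419 ≈ -3.7787)
n = -15639 (n = -4998 - 10641 = -15639)
n - w = -15639 - 1*(-5362/1419) = -15639 + 5362/1419 = -22186379/1419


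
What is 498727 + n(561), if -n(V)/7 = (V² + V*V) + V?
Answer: -3911294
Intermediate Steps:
n(V) = -14*V² - 7*V (n(V) = -7*((V² + V*V) + V) = -7*((V² + V²) + V) = -7*(2*V² + V) = -7*(V + 2*V²) = -14*V² - 7*V)
498727 + n(561) = 498727 - 7*561*(1 + 2*561) = 498727 - 7*561*(1 + 1122) = 498727 - 7*561*1123 = 498727 - 4410021 = -3911294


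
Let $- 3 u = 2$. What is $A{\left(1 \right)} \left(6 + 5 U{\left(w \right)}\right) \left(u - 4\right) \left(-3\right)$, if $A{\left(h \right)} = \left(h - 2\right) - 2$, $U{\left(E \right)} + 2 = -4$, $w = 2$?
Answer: $1008$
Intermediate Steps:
$U{\left(E \right)} = -6$ ($U{\left(E \right)} = -2 - 4 = -6$)
$u = - \frac{2}{3}$ ($u = \left(- \frac{1}{3}\right) 2 = - \frac{2}{3} \approx -0.66667$)
$A{\left(h \right)} = -4 + h$ ($A{\left(h \right)} = \left(-2 + h\right) - 2 = -4 + h$)
$A{\left(1 \right)} \left(6 + 5 U{\left(w \right)}\right) \left(u - 4\right) \left(-3\right) = \left(-4 + 1\right) \left(6 + 5 \left(-6\right)\right) \left(- \frac{2}{3} - 4\right) \left(-3\right) = - 3 \left(6 - 30\right) \left(\left(- \frac{14}{3}\right) \left(-3\right)\right) = \left(-3\right) \left(-24\right) 14 = 72 \cdot 14 = 1008$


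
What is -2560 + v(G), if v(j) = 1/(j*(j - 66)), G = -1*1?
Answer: -171519/67 ≈ -2560.0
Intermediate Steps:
G = -1
v(j) = 1/(j*(-66 + j))
-2560 + v(G) = -2560 + 1/((-1)*(-66 - 1)) = -2560 - 1/(-67) = -2560 - 1*(-1/67) = -2560 + 1/67 = -171519/67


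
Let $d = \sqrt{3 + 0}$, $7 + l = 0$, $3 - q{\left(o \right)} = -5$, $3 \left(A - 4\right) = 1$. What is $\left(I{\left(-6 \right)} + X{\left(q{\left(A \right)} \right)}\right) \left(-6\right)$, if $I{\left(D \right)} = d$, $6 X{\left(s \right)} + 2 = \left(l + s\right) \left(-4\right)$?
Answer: $6 - 6 \sqrt{3} \approx -4.3923$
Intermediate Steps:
$A = \frac{13}{3}$ ($A = 4 + \frac{1}{3} \cdot 1 = 4 + \frac{1}{3} = \frac{13}{3} \approx 4.3333$)
$q{\left(o \right)} = 8$ ($q{\left(o \right)} = 3 - -5 = 3 + 5 = 8$)
$l = -7$ ($l = -7 + 0 = -7$)
$X{\left(s \right)} = \frac{13}{3} - \frac{2 s}{3}$ ($X{\left(s \right)} = - \frac{1}{3} + \frac{\left(-7 + s\right) \left(-4\right)}{6} = - \frac{1}{3} + \frac{28 - 4 s}{6} = - \frac{1}{3} - \left(- \frac{14}{3} + \frac{2 s}{3}\right) = \frac{13}{3} - \frac{2 s}{3}$)
$d = \sqrt{3} \approx 1.732$
$I{\left(D \right)} = \sqrt{3}$
$\left(I{\left(-6 \right)} + X{\left(q{\left(A \right)} \right)}\right) \left(-6\right) = \left(\sqrt{3} + \left(\frac{13}{3} - \frac{16}{3}\right)\right) \left(-6\right) = \left(\sqrt{3} - 1\right) \left(-6\right) = \left(-1 + \sqrt{3}\right) \left(-6\right) = 6 - 6 \sqrt{3}$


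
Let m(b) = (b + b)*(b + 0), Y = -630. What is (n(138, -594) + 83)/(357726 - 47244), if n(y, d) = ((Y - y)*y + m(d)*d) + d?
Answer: -419275663/310482 ≈ -1350.4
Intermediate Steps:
m(b) = 2*b² (m(b) = (2*b)*b = 2*b²)
n(y, d) = d + 2*d³ + y*(-630 - y) (n(y, d) = ((-630 - y)*y + (2*d²)*d) + d = (y*(-630 - y) + 2*d³) + d = (2*d³ + y*(-630 - y)) + d = d + 2*d³ + y*(-630 - y))
(n(138, -594) + 83)/(357726 - 47244) = ((-594 - 1*138² - 630*138 + 2*(-594)³) + 83)/(357726 - 47244) = ((-594 - 1*19044 - 86940 + 2*(-209584584)) + 83)/310482 = ((-594 - 19044 - 86940 - 419169168) + 83)*(1/310482) = (-419275746 + 83)*(1/310482) = -419275663*1/310482 = -419275663/310482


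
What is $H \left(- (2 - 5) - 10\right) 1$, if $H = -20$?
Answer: $140$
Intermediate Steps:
$H \left(- (2 - 5) - 10\right) 1 = - 20 \left(- (2 - 5) - 10\right) 1 = - 20 \left(\left(-1\right) \left(-3\right) - 10\right) 1 = - 20 \left(3 - 10\right) 1 = \left(-20\right) \left(-7\right) 1 = 140 \cdot 1 = 140$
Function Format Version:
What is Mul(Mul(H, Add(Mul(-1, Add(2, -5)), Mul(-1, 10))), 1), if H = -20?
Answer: 140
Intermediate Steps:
Mul(Mul(H, Add(Mul(-1, Add(2, -5)), Mul(-1, 10))), 1) = Mul(Mul(-20, Add(Mul(-1, Add(2, -5)), Mul(-1, 10))), 1) = Mul(Mul(-20, Add(Mul(-1, -3), -10)), 1) = Mul(Mul(-20, Add(3, -10)), 1) = Mul(Mul(-20, -7), 1) = Mul(140, 1) = 140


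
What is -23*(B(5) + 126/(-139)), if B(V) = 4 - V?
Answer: 6095/139 ≈ 43.849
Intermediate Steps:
-23*(B(5) + 126/(-139)) = -23*((4 - 1*5) + 126/(-139)) = -23*((4 - 5) + 126*(-1/139)) = -23*(-1 - 126/139) = -23*(-265/139) = 6095/139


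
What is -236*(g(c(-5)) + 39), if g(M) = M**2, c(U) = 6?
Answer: -17700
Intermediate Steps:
-236*(g(c(-5)) + 39) = -236*(6**2 + 39) = -236*(36 + 39) = -236*75 = -17700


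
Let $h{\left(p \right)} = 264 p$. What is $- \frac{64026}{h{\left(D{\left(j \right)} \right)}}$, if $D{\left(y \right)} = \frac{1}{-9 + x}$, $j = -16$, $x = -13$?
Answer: $\frac{10671}{2} \approx 5335.5$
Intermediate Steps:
$D{\left(y \right)} = - \frac{1}{22}$ ($D{\left(y \right)} = \frac{1}{-9 - 13} = \frac{1}{-22} = - \frac{1}{22}$)
$- \frac{64026}{h{\left(D{\left(j \right)} \right)}} = - \frac{64026}{264 \left(- \frac{1}{22}\right)} = - \frac{64026}{-12} = \left(-64026\right) \left(- \frac{1}{12}\right) = \frac{10671}{2}$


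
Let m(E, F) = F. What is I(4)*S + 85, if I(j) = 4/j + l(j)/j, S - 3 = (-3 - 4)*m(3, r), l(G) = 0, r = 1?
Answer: 81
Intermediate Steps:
S = -4 (S = 3 + (-3 - 4)*1 = 3 - 7*1 = 3 - 7 = -4)
I(j) = 4/j (I(j) = 4/j + 0/j = 4/j + 0 = 4/j)
I(4)*S + 85 = (4/4)*(-4) + 85 = (4*(1/4))*(-4) + 85 = 1*(-4) + 85 = -4 + 85 = 81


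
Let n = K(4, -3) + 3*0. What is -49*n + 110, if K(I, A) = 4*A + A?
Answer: 845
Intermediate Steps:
K(I, A) = 5*A
n = -15 (n = 5*(-3) + 3*0 = -15 + 0 = -15)
-49*n + 110 = -49*(-15) + 110 = 735 + 110 = 845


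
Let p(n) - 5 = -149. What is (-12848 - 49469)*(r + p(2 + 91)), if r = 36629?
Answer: -2273635745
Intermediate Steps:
p(n) = -144 (p(n) = 5 - 149 = -144)
(-12848 - 49469)*(r + p(2 + 91)) = (-12848 - 49469)*(36629 - 144) = -62317*36485 = -2273635745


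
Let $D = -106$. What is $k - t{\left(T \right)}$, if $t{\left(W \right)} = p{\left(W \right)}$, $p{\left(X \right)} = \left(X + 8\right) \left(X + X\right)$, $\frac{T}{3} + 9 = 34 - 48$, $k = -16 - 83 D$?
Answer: $364$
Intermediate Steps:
$k = 8782$ ($k = -16 - -8798 = -16 + 8798 = 8782$)
$T = -69$ ($T = -27 + 3 \left(34 - 48\right) = -27 + 3 \left(-14\right) = -27 - 42 = -69$)
$p{\left(X \right)} = 2 X \left(8 + X\right)$ ($p{\left(X \right)} = \left(8 + X\right) 2 X = 2 X \left(8 + X\right)$)
$t{\left(W \right)} = 2 W \left(8 + W\right)$
$k - t{\left(T \right)} = 8782 - 2 \left(-69\right) \left(8 - 69\right) = 8782 - 2 \left(-69\right) \left(-61\right) = 8782 - 8418 = 364$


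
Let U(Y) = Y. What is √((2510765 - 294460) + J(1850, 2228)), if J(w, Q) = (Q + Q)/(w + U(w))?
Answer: √75853079843/185 ≈ 1488.7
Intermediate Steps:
J(w, Q) = Q/w (J(w, Q) = (Q + Q)/(w + w) = (2*Q)/((2*w)) = (2*Q)*(1/(2*w)) = Q/w)
√((2510765 - 294460) + J(1850, 2228)) = √((2510765 - 294460) + 2228/1850) = √(2216305 + 2228*(1/1850)) = √(2216305 + 1114/925) = √(2050083239/925) = √75853079843/185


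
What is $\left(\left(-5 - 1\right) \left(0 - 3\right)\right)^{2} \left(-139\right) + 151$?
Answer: $-44885$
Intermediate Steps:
$\left(\left(-5 - 1\right) \left(0 - 3\right)\right)^{2} \left(-139\right) + 151 = \left(\left(-6\right) \left(-3\right)\right)^{2} \left(-139\right) + 151 = 18^{2} \left(-139\right) + 151 = 324 \left(-139\right) + 151 = -45036 + 151 = -44885$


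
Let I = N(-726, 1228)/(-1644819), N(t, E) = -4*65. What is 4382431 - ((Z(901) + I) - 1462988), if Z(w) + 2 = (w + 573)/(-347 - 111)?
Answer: 2201758243122034/376663551 ≈ 5.8454e+6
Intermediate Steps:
N(t, E) = -260
Z(w) = -1489/458 - w/458 (Z(w) = -2 + (w + 573)/(-347 - 111) = -2 + (573 + w)/(-458) = -2 + (573 + w)*(-1/458) = -2 + (-573/458 - w/458) = -1489/458 - w/458)
I = 260/1644819 (I = -260/(-1644819) = -260*(-1/1644819) = 260/1644819 ≈ 0.00015807)
4382431 - ((Z(901) + I) - 1462988) = 4382431 - (((-1489/458 - 1/458*901) + 260/1644819) - 1462988) = 4382431 - (((-1489/458 - 901/458) + 260/1644819) - 1462988) = 4382431 - ((-1195/229 + 260/1644819) - 1462988) = 4382431 - (-1965499165/376663551 - 1462988) = 4382431 - 1*(-551056220649553/376663551) = 4382431 + 551056220649553/376663551 = 2201758243122034/376663551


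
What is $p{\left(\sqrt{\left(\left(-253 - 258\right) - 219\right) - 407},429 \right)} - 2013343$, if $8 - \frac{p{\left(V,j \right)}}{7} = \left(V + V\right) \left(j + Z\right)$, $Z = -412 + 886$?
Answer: $-2013287 - 12642 i \sqrt{1137} \approx -2.0133 \cdot 10^{6} - 4.2628 \cdot 10^{5} i$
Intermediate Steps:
$Z = 474$
$p{\left(V,j \right)} = 56 - 14 V \left(474 + j\right)$ ($p{\left(V,j \right)} = 56 - 7 \left(V + V\right) \left(j + 474\right) = 56 - 7 \cdot 2 V \left(474 + j\right) = 56 - 14 V \left(474 + j\right)$)
$p{\left(\sqrt{\left(\left(-253 - 258\right) - 219\right) - 407},429 \right)} - 2013343 = \left(56 - 6636 \sqrt{\left(\left(-253 - 258\right) - 219\right) - 407} - 14 \sqrt{\left(\left(-253 - 258\right) - 219\right) - 407} \cdot 429\right) - 2013343 = \left(56 - 6636 \sqrt{\left(-511 - 219\right) - 407} - 14 \sqrt{\left(-511 - 219\right) - 407} \cdot 429\right) - 2013343 = \left(56 - 6636 \sqrt{-730 - 407} - 14 \sqrt{-730 - 407} \cdot 429\right) - 2013343 = \left(56 - 6636 \sqrt{-1137} - 14 \sqrt{-1137} \cdot 429\right) - 2013343 = \left(56 - 6636 i \sqrt{1137} - 14 i \sqrt{1137} \cdot 429\right) - 2013343 = \left(56 - 6636 i \sqrt{1137} - 6006 i \sqrt{1137}\right) - 2013343 = \left(56 - 12642 i \sqrt{1137}\right) - 2013343 = -2013287 - 12642 i \sqrt{1137}$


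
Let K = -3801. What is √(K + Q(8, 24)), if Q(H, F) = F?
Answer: I*√3777 ≈ 61.457*I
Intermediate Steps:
√(K + Q(8, 24)) = √(-3801 + 24) = √(-3777) = I*√3777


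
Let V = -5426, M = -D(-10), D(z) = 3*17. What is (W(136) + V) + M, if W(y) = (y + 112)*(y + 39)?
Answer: 37923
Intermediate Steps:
D(z) = 51
W(y) = (39 + y)*(112 + y) (W(y) = (112 + y)*(39 + y) = (39 + y)*(112 + y))
M = -51 (M = -1*51 = -51)
(W(136) + V) + M = ((4368 + 136² + 151*136) - 5426) - 51 = ((4368 + 18496 + 20536) - 5426) - 51 = (43400 - 5426) - 51 = 37974 - 51 = 37923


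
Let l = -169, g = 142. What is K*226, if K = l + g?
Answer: -6102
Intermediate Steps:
K = -27 (K = -169 + 142 = -27)
K*226 = -27*226 = -6102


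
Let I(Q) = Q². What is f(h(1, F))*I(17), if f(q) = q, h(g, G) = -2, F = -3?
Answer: -578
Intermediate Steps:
f(h(1, F))*I(17) = -2*17² = -2*289 = -578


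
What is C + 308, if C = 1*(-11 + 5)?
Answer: 302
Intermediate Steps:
C = -6 (C = 1*(-6) = -6)
C + 308 = -6 + 308 = 302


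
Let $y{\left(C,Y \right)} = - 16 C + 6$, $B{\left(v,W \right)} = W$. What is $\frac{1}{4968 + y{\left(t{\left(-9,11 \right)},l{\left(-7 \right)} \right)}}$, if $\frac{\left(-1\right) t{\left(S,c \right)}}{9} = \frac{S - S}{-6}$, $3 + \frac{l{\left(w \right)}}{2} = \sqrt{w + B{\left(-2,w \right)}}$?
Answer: $\frac{1}{4974} \approx 0.00020105$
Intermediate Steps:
$l{\left(w \right)} = -6 + 2 \sqrt{2} \sqrt{w}$ ($l{\left(w \right)} = -6 + 2 \sqrt{w + w} = -6 + 2 \sqrt{2 w} = -6 + 2 \sqrt{2} \sqrt{w}$)
$t{\left(S,c \right)} = 0$ ($t{\left(S,c \right)} = - 9 \frac{S - S}{-6} = - 9 \cdot 0 \left(- \frac{1}{6}\right) = \left(-9\right) 0 = 0$)
$y{\left(C,Y \right)} = 6 - 16 C$
$\frac{1}{4968 + y{\left(t{\left(-9,11 \right)},l{\left(-7 \right)} \right)}} = \frac{1}{4968 + \left(6 - 0\right)} = \frac{1}{4968 + \left(6 + 0\right)} = \frac{1}{4968 + 6} = \frac{1}{4974}$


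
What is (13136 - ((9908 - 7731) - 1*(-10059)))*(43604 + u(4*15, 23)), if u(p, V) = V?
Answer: 39264300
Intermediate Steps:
(13136 - ((9908 - 7731) - 1*(-10059)))*(43604 + u(4*15, 23)) = (13136 - ((9908 - 7731) - 1*(-10059)))*(43604 + 23) = (13136 - (2177 + 10059))*43627 = (13136 - 1*12236)*43627 = (13136 - 12236)*43627 = 900*43627 = 39264300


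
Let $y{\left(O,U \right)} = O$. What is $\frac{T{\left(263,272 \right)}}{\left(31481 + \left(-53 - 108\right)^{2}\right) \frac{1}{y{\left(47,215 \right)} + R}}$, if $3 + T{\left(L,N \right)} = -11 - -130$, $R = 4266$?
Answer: $\frac{250154}{28701} \approx 8.7159$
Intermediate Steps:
$T{\left(L,N \right)} = 116$ ($T{\left(L,N \right)} = -3 - -119 = -3 + \left(-11 + 130\right) = -3 + 119 = 116$)
$\frac{T{\left(263,272 \right)}}{\left(31481 + \left(-53 - 108\right)^{2}\right) \frac{1}{y{\left(47,215 \right)} + R}} = \frac{116}{\left(31481 + \left(-53 - 108\right)^{2}\right) \frac{1}{47 + 4266}} = \frac{116}{\left(31481 + \left(-161\right)^{2}\right) \frac{1}{4313}} = \frac{116}{\left(31481 + 25921\right) \frac{1}{4313}} = \frac{116}{57402 \cdot \frac{1}{4313}} = \frac{116}{\frac{57402}{4313}} = 116 \cdot \frac{4313}{57402} = \frac{250154}{28701}$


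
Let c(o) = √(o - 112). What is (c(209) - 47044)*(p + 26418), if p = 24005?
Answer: -2372099612 + 50423*√97 ≈ -2.3716e+9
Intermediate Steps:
c(o) = √(-112 + o)
(c(209) - 47044)*(p + 26418) = (√(-112 + 209) - 47044)*(24005 + 26418) = (√97 - 47044)*50423 = (-47044 + √97)*50423 = -2372099612 + 50423*√97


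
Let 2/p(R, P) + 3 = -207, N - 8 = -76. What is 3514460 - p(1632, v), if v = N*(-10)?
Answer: 369018301/105 ≈ 3.5145e+6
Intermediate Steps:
N = -68 (N = 8 - 76 = -68)
v = 680 (v = -68*(-10) = 680)
p(R, P) = -1/105 (p(R, P) = 2/(-3 - 207) = 2/(-210) = 2*(-1/210) = -1/105)
3514460 - p(1632, v) = 3514460 - 1*(-1/105) = 3514460 + 1/105 = 369018301/105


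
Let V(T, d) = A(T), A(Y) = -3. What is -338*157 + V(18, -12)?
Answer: -53069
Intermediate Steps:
V(T, d) = -3
-338*157 + V(18, -12) = -338*157 - 3 = -53066 - 3 = -53069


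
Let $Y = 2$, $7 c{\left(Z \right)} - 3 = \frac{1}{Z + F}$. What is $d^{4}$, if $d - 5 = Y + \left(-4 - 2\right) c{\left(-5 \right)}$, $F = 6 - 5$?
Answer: $\frac{17850625}{38416} \approx 464.67$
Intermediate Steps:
$F = 1$ ($F = 6 - 5 = 1$)
$c{\left(Z \right)} = \frac{3}{7} + \frac{1}{7 \left(1 + Z\right)}$ ($c{\left(Z \right)} = \frac{3}{7} + \frac{1}{7 \left(Z + 1\right)} = \frac{3}{7} + \frac{1}{7 \left(1 + Z\right)}$)
$d = \frac{65}{14}$ ($d = 5 + \left(2 + \left(-4 - 2\right) \frac{4 + 3 \left(-5\right)}{7 \left(1 - 5\right)}\right) = 5 + \left(2 - 6 \frac{4 - 15}{7 \left(-4\right)}\right) = 5 + \left(2 - 6 \cdot \frac{1}{7} \left(- \frac{1}{4}\right) \left(-11\right)\right) = 5 + \left(2 - \frac{33}{14}\right) = 5 - \frac{5}{14} = \frac{65}{14} \approx 4.6429$)
$d^{4} = \left(\frac{65}{14}\right)^{4} = \frac{17850625}{38416}$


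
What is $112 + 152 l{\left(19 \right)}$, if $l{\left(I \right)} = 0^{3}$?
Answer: $112$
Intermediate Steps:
$l{\left(I \right)} = 0$
$112 + 152 l{\left(19 \right)} = 112 + 152 \cdot 0 = 112 + 0 = 112$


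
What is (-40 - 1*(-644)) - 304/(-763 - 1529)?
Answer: 346168/573 ≈ 604.13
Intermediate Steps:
(-40 - 1*(-644)) - 304/(-763 - 1529) = (-40 + 644) - 304/(-2292) = 604 - 1/2292*(-304) = 604 + 76/573 = 346168/573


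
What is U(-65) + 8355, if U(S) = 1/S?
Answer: 543074/65 ≈ 8355.0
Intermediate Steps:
U(-65) + 8355 = 1/(-65) + 8355 = -1/65 + 8355 = 543074/65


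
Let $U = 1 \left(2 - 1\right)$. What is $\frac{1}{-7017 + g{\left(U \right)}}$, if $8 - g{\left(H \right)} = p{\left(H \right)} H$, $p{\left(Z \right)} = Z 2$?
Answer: $- \frac{1}{7011} \approx -0.00014263$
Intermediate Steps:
$p{\left(Z \right)} = 2 Z$
$U = 1$ ($U = 1 \cdot 1 = 1$)
$g{\left(H \right)} = 8 - 2 H^{2}$ ($g{\left(H \right)} = 8 - 2 H H = 8 - 2 H^{2}$)
$\frac{1}{-7017 + g{\left(U \right)}} = \frac{1}{-7017 + \left(8 - 2 \cdot 1^{2}\right)} = \frac{1}{-7017 + \left(8 - 2\right)} = \frac{1}{-7017 + 6} = \frac{1}{-7011} = - \frac{1}{7011}$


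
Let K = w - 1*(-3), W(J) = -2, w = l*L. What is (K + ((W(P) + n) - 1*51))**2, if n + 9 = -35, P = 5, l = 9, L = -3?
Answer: 14641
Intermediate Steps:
w = -27 (w = 9*(-3) = -27)
n = -44 (n = -9 - 35 = -44)
K = -24 (K = -27 - 1*(-3) = -27 + 3 = -24)
(K + ((W(P) + n) - 1*51))**2 = (-24 + ((-2 - 44) - 1*51))**2 = (-24 + (-46 - 51))**2 = (-24 - 97)**2 = (-121)**2 = 14641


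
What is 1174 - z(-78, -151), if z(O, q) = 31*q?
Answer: 5855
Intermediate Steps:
1174 - z(-78, -151) = 1174 - 31*(-151) = 1174 - 1*(-4681) = 1174 + 4681 = 5855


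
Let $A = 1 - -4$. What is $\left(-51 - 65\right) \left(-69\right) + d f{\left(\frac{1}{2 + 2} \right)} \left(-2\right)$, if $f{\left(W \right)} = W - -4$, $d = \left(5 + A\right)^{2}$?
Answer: $7154$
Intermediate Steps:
$A = 5$ ($A = 1 + 4 = 5$)
$d = 100$ ($d = \left(5 + 5\right)^{2} = 10^{2} = 100$)
$f{\left(W \right)} = 4 + W$ ($f{\left(W \right)} = W + 4 = 4 + W$)
$\left(-51 - 65\right) \left(-69\right) + d f{\left(\frac{1}{2 + 2} \right)} \left(-2\right) = \left(-51 - 65\right) \left(-69\right) + 100 \left(4 + \frac{1}{2 + 2}\right) \left(-2\right) = \left(-51 - 65\right) \left(-69\right) + 100 \left(4 + \frac{1}{4}\right) \left(-2\right) = \left(-116\right) \left(-69\right) + 100 \left(4 + \frac{1}{4}\right) \left(-2\right) = 8004 + 100 \cdot \frac{17}{4} \left(-2\right) = 8004 + 100 \left(- \frac{17}{2}\right) = 8004 - 850 = 7154$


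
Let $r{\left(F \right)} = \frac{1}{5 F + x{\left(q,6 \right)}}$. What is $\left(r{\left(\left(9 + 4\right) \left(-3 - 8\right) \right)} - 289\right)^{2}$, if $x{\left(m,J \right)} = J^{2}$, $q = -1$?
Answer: $\frac{38506997824}{461041} \approx 83522.0$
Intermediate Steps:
$r{\left(F \right)} = \frac{1}{36 + 5 F}$ ($r{\left(F \right)} = \frac{1}{5 F + 6^{2}} = \frac{1}{5 F + 36} = \frac{1}{36 + 5 F}$)
$\left(r{\left(\left(9 + 4\right) \left(-3 - 8\right) \right)} - 289\right)^{2} = \left(\frac{1}{36 + 5 \left(9 + 4\right) \left(-3 - 8\right)} - 289\right)^{2} = \left(\frac{1}{36 + 5 \cdot 13 \left(-11\right)} - 289\right)^{2} = \left(\frac{1}{36 + 5 \left(-143\right)} - 289\right)^{2} = \left(\frac{1}{36 - 715} - 289\right)^{2} = \left(\frac{1}{-679} - 289\right)^{2} = \left(- \frac{1}{679} - 289\right)^{2} = \left(- \frac{196232}{679}\right)^{2} = \frac{38506997824}{461041}$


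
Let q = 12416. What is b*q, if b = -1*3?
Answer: -37248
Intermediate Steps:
b = -3
b*q = -3*12416 = -37248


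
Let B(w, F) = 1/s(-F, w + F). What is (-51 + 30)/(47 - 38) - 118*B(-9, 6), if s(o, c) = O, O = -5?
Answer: 319/15 ≈ 21.267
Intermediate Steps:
s(o, c) = -5
B(w, F) = -1/5 (B(w, F) = 1/(-5) = -1/5)
(-51 + 30)/(47 - 38) - 118*B(-9, 6) = (-51 + 30)/(47 - 38) - 118*(-1/5) = -21/9 + 118/5 = -21*1/9 + 118/5 = -7/3 + 118/5 = 319/15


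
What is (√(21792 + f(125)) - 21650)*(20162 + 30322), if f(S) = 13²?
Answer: -1092978600 + 50484*√21961 ≈ -1.0855e+9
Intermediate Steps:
f(S) = 169
(√(21792 + f(125)) - 21650)*(20162 + 30322) = (√(21792 + 169) - 21650)*(20162 + 30322) = (√21961 - 21650)*50484 = (-21650 + √21961)*50484 = -1092978600 + 50484*√21961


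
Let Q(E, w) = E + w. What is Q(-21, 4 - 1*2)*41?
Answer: -779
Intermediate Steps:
Q(-21, 4 - 1*2)*41 = (-21 + (4 - 1*2))*41 = (-21 + (4 - 2))*41 = (-21 + 2)*41 = -19*41 = -779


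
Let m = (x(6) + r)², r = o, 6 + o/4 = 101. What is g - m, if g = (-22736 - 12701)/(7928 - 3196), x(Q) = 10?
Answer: -719772637/4732 ≈ -1.5211e+5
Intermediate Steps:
o = 380 (o = -24 + 4*101 = -24 + 404 = 380)
r = 380
g = -35437/4732 ≈ -7.4888
m = 152100 (m = (10 + 380)² = 390² = 152100)
g - m = -35437/4732 - 1*152100 = -35437/4732 - 152100 = -719772637/4732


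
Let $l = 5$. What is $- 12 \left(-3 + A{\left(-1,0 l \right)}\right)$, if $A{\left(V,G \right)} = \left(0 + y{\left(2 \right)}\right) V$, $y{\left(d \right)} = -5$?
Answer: $-24$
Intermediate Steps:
$A{\left(V,G \right)} = - 5 V$ ($A{\left(V,G \right)} = \left(0 - 5\right) V = - 5 V$)
$- 12 \left(-3 + A{\left(-1,0 l \right)}\right) = - 12 \left(-3 - -5\right) = - 12 \left(-3 + 5\right) = \left(-12\right) 2 = -24$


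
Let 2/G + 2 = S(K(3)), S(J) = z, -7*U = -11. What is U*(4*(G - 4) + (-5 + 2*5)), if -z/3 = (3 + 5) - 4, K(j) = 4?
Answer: -891/49 ≈ -18.184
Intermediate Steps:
U = 11/7 (U = -⅐*(-11) = 11/7 ≈ 1.5714)
z = -12 (z = -3*((3 + 5) - 4) = -3*(8 - 4) = -3*4 = -12)
S(J) = -12
G = -⅐ (G = 2/(-2 - 12) = 2/(-14) = 2*(-1/14) = -⅐ ≈ -0.14286)
U*(4*(G - 4) + (-5 + 2*5)) = 11*(4*(-⅐ - 4) + (-5 + 2*5))/7 = 11*(4*(-29/7) + (-5 + 10))/7 = 11*(-116/7 + 5)/7 = (11/7)*(-81/7) = -891/49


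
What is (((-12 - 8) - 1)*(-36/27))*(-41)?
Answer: -1148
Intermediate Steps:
(((-12 - 8) - 1)*(-36/27))*(-41) = ((-20 - 1)*(-36*1/27))*(-41) = -21*(-4/3)*(-41) = 28*(-41) = -1148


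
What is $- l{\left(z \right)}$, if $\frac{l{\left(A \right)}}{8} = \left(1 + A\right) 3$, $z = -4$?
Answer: $72$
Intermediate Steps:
$l{\left(A \right)} = 24 + 24 A$ ($l{\left(A \right)} = 8 \left(1 + A\right) 3 = 8 \left(3 + 3 A\right) = 24 + 24 A$)
$- l{\left(z \right)} = - (24 + 24 \left(-4\right)) = - (24 - 96) = \left(-1\right) \left(-72\right) = 72$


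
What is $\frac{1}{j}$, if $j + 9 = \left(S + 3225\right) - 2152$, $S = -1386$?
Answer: $- \frac{1}{322} \approx -0.0031056$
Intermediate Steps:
$j = -322$ ($j = -9 + \left(\left(-1386 + 3225\right) - 2152\right) = -9 + \left(1839 - 2152\right) = -9 - 313 = -322$)
$\frac{1}{j} = \frac{1}{-322} = - \frac{1}{322}$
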